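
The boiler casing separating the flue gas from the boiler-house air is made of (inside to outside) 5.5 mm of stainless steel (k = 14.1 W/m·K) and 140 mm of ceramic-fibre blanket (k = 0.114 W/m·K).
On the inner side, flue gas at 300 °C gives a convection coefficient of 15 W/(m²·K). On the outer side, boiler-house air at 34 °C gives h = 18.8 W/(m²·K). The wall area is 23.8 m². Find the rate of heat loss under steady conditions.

Using the resistance-network approach (series):
R_inner film = 1/(h_i·A) = 1/(15×23.8) = 0.002801 K/W
R_stainless steel = L/(kA) = 0.0055/(14.1×23.8) = 1.639×10^-5 K/W
R_ceramic-fibre blanket = L/(kA) = 0.14/(0.114×23.8) = 0.0516 K/W
R_outer film = 1/(h_o·A) = 1/(18.8×23.8) = 0.002235 K/W
R_total = 0.05665 K/W
Q = ΔT / R_total = 266 / 0.05665

Q ≈ 4700 W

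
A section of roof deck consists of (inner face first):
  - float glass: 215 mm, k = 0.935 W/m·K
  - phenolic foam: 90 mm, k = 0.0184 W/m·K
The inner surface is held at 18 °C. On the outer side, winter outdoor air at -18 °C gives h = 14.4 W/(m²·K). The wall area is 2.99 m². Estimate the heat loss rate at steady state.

Q ≈ 20.7 W

Thermal resistances in series:
R_float glass = L/(kA) = 0.215/(0.935×2.99) = 0.07691 K/W
R_phenolic foam = L/(kA) = 0.09/(0.0184×2.99) = 1.636 K/W
R_outer film = 1/(h_o·A) = 1/(14.4×2.99) = 0.02323 K/W
R_total = 1.736 K/W
Q = ΔT / R_total = 36 / 1.736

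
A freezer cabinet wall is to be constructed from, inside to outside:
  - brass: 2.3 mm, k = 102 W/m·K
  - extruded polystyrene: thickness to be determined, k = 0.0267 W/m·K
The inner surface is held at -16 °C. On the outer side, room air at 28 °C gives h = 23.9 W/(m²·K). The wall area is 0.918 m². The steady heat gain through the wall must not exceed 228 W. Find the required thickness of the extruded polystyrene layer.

L ≈ 3.61 mm

Thermal resistances in series:
R_brass = L/(kA) = 0.0023/(102×0.918) = 2.456×10^-5 K/W
R_outer film = 1/(h_o·A) = 1/(23.9×0.918) = 0.04558 K/W
Sum of the known resistances R_other = 0.0456 K/W
Required total resistance R_tot = ΔT/Q_allow = 44/228 = 0.193 K/W
R_extruded polystyrene = R_tot − R_other = 0.1474 K/W
L = R·k·A = 0.1474×0.0267×0.918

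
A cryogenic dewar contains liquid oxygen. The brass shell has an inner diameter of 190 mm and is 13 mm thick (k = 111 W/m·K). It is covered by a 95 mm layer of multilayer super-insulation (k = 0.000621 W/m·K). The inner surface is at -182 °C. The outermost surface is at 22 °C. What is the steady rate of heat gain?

Radial (spherical) resistances in series:
R_brass shell = (1/0.095 − 1/0.108)/(4π×111) = 9.084×10^-4 K/W
R_multilayer super-insulation = (1/0.108 − 1/0.203)/(4π×0.000621) = 555.3 K/W
R_total = 555.3 K/W
Q = ΔT/R_total = 204/555.3

Q ≈ 0.367 W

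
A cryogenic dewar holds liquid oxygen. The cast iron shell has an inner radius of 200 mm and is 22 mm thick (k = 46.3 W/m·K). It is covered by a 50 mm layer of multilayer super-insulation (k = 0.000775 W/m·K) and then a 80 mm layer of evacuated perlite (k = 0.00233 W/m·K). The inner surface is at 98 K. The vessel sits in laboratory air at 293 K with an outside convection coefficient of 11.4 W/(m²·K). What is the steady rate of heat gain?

Q ≈ 1.72 W

Radial (spherical) resistances in series:
R_cast iron shell = (1/0.2 − 1/0.222)/(4π×46.3) = 8.516×10^-4 K/W
R_multilayer super-insulation = (1/0.222 − 1/0.272)/(4π×0.000775) = 85.02 K/W
R_evacuated perlite = (1/0.272 − 1/0.352)/(4π×0.00233) = 28.54 K/W
R_outer film = 1/(h·4πr_o²) = 1/(11.4×4π×0.352²) = 0.05634 K/W
R_total = 113.6 K/W
Q = ΔT/R_total = 195/113.6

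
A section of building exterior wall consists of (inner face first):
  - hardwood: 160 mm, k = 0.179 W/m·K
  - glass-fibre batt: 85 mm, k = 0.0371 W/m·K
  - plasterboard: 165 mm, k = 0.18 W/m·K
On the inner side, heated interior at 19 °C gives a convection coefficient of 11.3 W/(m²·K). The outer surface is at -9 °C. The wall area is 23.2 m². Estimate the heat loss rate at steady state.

Thermal resistances in series:
R_inner film = 1/(h_i·A) = 1/(11.3×23.2) = 0.003814 K/W
R_hardwood = L/(kA) = 0.16/(0.179×23.2) = 0.03853 K/W
R_glass-fibre batt = L/(kA) = 0.085/(0.0371×23.2) = 0.09875 K/W
R_plasterboard = L/(kA) = 0.165/(0.18×23.2) = 0.03951 K/W
R_total = 0.1806 K/W
Q = ΔT / R_total = 28 / 0.1806

Q ≈ 155 W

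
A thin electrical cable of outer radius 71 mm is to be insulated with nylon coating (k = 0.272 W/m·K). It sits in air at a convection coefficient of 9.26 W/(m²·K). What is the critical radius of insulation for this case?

r_cr ≈ 29.4 mm

For a cylinder r_cr = k/h = 0.272/9.26
r_cr = 29.4 mm; since the bare radius (71 mm) is above r_cr, any added insulation will reduce heat loss.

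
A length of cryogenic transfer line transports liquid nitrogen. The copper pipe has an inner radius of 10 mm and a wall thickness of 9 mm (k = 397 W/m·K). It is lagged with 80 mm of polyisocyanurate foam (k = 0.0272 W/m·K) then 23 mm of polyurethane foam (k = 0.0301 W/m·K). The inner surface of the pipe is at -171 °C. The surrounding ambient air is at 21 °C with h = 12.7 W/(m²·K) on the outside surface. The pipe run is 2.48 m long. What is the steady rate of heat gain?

Q ≈ 43.8 W

Treating each annulus and film as a series resistance:
R_copper pipe wall = ln(19/10)/(2π×397×2.48) = 1.038×10^-4 K/W
R_polyisocyanurate foam = ln(99/19)/(2π×0.0272×2.48) = 3.895 K/W
R_polyurethane foam = ln(122/99)/(2π×0.0301×2.48) = 0.4454 K/W
R_outer film = 1/(h_o·2πr_oL) = 1/(12.7×2π×0.122×2.48) = 0.04142 K/W
R_total = 4.382 K/W
Q = ΔT/R_total = 192/4.382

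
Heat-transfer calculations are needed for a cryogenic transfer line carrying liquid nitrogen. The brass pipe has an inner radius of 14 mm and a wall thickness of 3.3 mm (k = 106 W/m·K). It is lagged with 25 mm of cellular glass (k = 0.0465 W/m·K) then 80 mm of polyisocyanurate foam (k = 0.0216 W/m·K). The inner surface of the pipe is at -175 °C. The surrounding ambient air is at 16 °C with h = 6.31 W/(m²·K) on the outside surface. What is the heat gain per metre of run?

Cylindrical conduction, so R = ln(r₂/r₁)/(2πkL) per layer, in series:
R_brass pipe wall = ln(17.3/14)/(2π×106×1) = 3.178×10^-4 K/W
R_cellular glass = ln(42.3/17.3)/(2π×0.0465×1) = 3.06 K/W
R_polyisocyanurate foam = ln(122.3/42.3)/(2π×0.0216×1) = 7.823 K/W
R_outer film = 1/(h_o·2πr_oL) = 1/(6.31×2π×0.1223×1) = 0.2062 K/W
R_total = 11.09 K/W
Q = ΔT/R_total = 191/11.09

q′ ≈ 17.2 W/m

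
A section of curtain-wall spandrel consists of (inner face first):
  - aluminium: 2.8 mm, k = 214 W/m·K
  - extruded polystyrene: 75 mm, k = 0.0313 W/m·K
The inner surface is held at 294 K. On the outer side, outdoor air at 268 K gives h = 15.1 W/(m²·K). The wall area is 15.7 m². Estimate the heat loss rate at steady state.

Q ≈ 166 W

Using the resistance-network approach (series):
R_aluminium = L/(kA) = 0.0028/(214×15.7) = 8.334×10^-7 K/W
R_extruded polystyrene = L/(kA) = 0.075/(0.0313×15.7) = 0.1526 K/W
R_outer film = 1/(h_o·A) = 1/(15.1×15.7) = 0.004218 K/W
R_total = 0.1568 K/W
Q = ΔT / R_total = 26 / 0.1568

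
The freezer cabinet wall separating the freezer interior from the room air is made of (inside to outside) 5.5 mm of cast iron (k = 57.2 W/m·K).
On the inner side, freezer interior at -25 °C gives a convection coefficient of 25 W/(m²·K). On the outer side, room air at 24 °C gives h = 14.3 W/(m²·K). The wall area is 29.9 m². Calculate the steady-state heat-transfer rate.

Q ≈ 13300 W

Using the resistance-network approach (series):
R_inner film = 1/(h_i·A) = 1/(25×29.9) = 0.001338 K/W
R_cast iron = L/(kA) = 0.0055/(57.2×29.9) = 3.216×10^-6 K/W
R_outer film = 1/(h_o·A) = 1/(14.3×29.9) = 0.002339 K/W
R_total = 0.00368 K/W
Q = ΔT / R_total = 49 / 0.00368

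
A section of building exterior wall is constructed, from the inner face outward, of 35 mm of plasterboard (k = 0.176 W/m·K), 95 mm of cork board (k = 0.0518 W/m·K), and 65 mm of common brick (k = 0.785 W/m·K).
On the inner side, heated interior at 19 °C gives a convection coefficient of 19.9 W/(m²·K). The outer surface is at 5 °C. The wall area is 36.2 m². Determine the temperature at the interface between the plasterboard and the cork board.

T ≈ 17.4 °C

Series thermal resistances:
R_inner film = 1/(h_i·A) = 1/(19.9×36.2) = 0.001388 K/W
R_plasterboard = L/(kA) = 0.035/(0.176×36.2) = 0.005493 K/W
R_cork board = L/(kA) = 0.095/(0.0518×36.2) = 0.05066 K/W
R_common brick = L/(kA) = 0.065/(0.785×36.2) = 0.002287 K/W
R_total = 0.05983 K/W;  Q = ΔT/R_total = 14/0.05983 = 234 W
T_interface = T_inner − Q·ΣR(inner→interface) = 19 − 234×0.006882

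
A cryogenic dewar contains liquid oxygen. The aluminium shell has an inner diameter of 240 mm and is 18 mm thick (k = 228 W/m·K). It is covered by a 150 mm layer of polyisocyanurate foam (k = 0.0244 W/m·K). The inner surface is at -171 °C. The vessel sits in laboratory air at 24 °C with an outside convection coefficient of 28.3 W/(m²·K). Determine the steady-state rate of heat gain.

Q ≈ 15.8 W

Each spherical layer contributes R = (1/r_i − 1/r_o)/(4πk):
R_aluminium shell = (1/0.12 − 1/0.138)/(4π×228) = 3.794×10^-4 K/W
R_polyisocyanurate foam = (1/0.138 − 1/0.288)/(4π×0.0244) = 12.31 K/W
R_outer film = 1/(h·4πr_o²) = 1/(28.3×4π×0.288²) = 0.0339 K/W
R_total = 12.34 K/W
Q = ΔT/R_total = 195/12.34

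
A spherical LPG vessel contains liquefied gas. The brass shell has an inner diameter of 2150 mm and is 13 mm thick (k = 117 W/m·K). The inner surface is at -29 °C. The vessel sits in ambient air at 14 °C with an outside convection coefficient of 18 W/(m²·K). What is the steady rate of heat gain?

Q ≈ 11500 W

For a spherical shell R = (1/r₁ − 1/r₂)/(4πk); film R = 1/(h·4πr²). In series:
R_brass shell = (1/1.075 − 1/1.088)/(4π×117) = 7.56×10^-6 K/W
R_outer film = 1/(h·4πr_o²) = 1/(18×4π×1.088²) = 0.003735 K/W
R_total = 0.003742 K/W
Q = ΔT/R_total = 43/0.003742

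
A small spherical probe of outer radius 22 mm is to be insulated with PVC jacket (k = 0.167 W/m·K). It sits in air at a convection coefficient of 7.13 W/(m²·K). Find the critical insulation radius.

r_cr ≈ 46.8 mm

For a sphere r_cr = 2k/h = 2×0.167/7.13
r_cr = 46.8 mm; since the bare radius (22 mm) is below r_cr, adding a thin layer of insulation will *increase* heat loss.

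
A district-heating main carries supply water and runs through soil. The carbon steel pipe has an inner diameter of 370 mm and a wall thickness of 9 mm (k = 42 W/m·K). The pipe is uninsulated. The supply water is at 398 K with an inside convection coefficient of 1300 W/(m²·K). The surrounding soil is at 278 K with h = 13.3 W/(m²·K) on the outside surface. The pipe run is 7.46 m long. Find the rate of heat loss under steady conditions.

Cylindrical conduction, so R = ln(r₂/r₁)/(2πkL) per layer, in series:
R_inner film = 1/(h_i·2πr₁L) = 1/(1300×2π×0.185×7.46) = 8.871×10^-5 K/W
R_carbon steel pipe wall = ln(194/185)/(2π×42×7.46) = 2.413×10^-5 K/W
R_outer film = 1/(h_o·2πr_oL) = 1/(13.3×2π×0.194×7.46) = 0.008269 K/W
R_total = 0.008381 K/W
Q = ΔT/R_total = 120/0.008381

Q ≈ 14300 W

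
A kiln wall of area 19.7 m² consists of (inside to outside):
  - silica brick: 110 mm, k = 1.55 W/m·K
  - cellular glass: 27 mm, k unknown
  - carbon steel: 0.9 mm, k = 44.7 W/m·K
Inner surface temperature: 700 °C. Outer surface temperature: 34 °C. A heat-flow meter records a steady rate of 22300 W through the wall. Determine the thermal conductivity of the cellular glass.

Model the wall as resistances in series:
R_silica brick = L/(kA) = 0.11/(1.55×19.7) = 0.003602 K/W
R_carbon steel = L/(kA) = 0.0009/(44.7×19.7) = 1.022×10^-6 K/W
Sum of known resistances R_other = 0.003603 K/W
Total R = ΔT/Q = 666/22300 = 0.02987 K/W
R_cellular glass = R_total − R_other = 0.02626 K/W
k = L/(R·A) = 0.027/(0.02626×19.7)

k ≈ 0.0522 W/(m·K)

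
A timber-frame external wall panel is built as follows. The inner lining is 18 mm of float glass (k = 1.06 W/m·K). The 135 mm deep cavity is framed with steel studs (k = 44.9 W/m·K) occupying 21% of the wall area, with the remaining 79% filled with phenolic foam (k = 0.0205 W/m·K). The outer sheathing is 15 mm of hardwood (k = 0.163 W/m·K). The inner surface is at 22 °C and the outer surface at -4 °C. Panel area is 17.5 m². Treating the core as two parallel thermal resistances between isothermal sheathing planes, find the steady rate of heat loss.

Q ≈ 3690 W

Sheathing layers in series; stud and cavity paths in parallel between them.
R_inner = 0.018/(1.06×17.5) = 9.704×10^-4 K/W
R_stud  = 0.135/(44.9×0.21×17.5) = 8.181×10^-4 K/W
R_cav   = 0.135/(0.0205×0.79×17.5) = 0.4763 K/W
1/R_core = 1/R_stud + 1/R_cav → R_core = 8.167×10^-4 K/W
R_outer = 0.015/(0.163×17.5) = 0.005259 K/W
R_total = 0.007046 K/W
Q = ΔT/R_total = 26/0.007046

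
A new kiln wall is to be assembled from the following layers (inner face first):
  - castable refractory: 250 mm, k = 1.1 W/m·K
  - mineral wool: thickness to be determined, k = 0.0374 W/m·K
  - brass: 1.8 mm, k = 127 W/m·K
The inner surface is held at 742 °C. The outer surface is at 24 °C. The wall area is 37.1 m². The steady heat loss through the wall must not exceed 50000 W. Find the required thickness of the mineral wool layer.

Series thermal resistances:
R_castable refractory = L/(kA) = 0.25/(1.1×37.1) = 0.006126 K/W
R_brass = L/(kA) = 0.0018/(127×37.1) = 3.82×10^-7 K/W
Sum of the known resistances R_other = 0.006126 K/W
Required total resistance R_tot = ΔT/Q_allow = 718/50000 = 0.01436 K/W
R_mineral wool = R_tot − R_other = 0.008234 K/W
L = R·k·A = 0.008234×0.0374×37.1

L ≈ 11.4 mm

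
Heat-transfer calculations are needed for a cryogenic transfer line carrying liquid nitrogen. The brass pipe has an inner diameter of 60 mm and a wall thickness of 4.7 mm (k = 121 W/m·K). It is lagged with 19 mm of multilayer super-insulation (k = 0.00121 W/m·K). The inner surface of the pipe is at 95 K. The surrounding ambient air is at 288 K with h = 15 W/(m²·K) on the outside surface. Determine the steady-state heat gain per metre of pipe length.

q′ ≈ 3.35 W/m

Per-layer cylindrical resistances, series-summed:
R_brass pipe wall = ln(34.7/30)/(2π×121×1) = 1.914×10^-4 K/W
R_multilayer super-insulation = ln(53.7/34.7)/(2π×0.00121×1) = 57.44 K/W
R_outer film = 1/(h_o·2πr_oL) = 1/(15×2π×0.0537×1) = 0.1976 K/W
R_total = 57.63 K/W
Q = ΔT/R_total = 193/57.63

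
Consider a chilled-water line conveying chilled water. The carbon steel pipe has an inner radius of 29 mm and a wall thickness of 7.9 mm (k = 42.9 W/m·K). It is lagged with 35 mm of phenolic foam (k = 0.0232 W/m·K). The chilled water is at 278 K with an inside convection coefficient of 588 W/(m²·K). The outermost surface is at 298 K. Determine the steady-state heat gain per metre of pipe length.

q′ ≈ 4.36 W/m

Treating each annulus and film as a series resistance:
R_inner film = 1/(h_i·2πr₁L) = 1/(588×2π×0.029×1) = 0.009334 K/W
R_carbon steel pipe wall = ln(36.9/29)/(2π×42.9×1) = 8.938×10^-4 K/W
R_phenolic foam = ln(71.9/36.9)/(2π×0.0232×1) = 4.576 K/W
R_total = 4.586 K/W
Q = ΔT/R_total = 20/4.586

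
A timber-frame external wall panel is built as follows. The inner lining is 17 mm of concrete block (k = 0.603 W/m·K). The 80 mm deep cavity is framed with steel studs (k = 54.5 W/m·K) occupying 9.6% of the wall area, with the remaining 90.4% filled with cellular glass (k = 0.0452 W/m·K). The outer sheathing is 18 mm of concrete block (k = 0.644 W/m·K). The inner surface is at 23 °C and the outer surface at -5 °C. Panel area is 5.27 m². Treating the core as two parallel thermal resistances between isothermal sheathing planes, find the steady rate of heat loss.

Sheathing layers in series; stud and cavity paths in parallel between them.
R_inner = 0.017/(0.603×5.27) = 0.00535 K/W
R_stud  = 0.08/(54.5×0.096×5.27) = 0.002901 K/W
R_cav   = 0.08/(0.0452×0.904×5.27) = 0.3715 K/W
1/R_core = 1/R_stud + 1/R_cav → R_core = 0.002879 K/W
R_outer = 0.018/(0.644×5.27) = 0.005304 K/W
R_total = 0.01353 K/W
Q = ΔT/R_total = 28/0.01353

Q ≈ 2070 W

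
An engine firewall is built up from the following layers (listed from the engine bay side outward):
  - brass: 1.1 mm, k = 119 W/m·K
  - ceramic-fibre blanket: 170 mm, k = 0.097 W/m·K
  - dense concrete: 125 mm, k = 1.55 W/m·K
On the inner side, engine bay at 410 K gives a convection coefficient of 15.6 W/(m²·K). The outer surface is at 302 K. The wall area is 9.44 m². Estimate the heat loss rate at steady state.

Q ≈ 537 W

Using the resistance-network approach (series):
R_inner film = 1/(h_i·A) = 1/(15.6×9.44) = 0.006791 K/W
R_brass = L/(kA) = 0.0011/(119×9.44) = 9.792×10^-7 K/W
R_ceramic-fibre blanket = L/(kA) = 0.17/(0.097×9.44) = 0.1857 K/W
R_dense concrete = L/(kA) = 0.125/(1.55×9.44) = 0.008543 K/W
R_total = 0.201 K/W
Q = ΔT / R_total = 108 / 0.201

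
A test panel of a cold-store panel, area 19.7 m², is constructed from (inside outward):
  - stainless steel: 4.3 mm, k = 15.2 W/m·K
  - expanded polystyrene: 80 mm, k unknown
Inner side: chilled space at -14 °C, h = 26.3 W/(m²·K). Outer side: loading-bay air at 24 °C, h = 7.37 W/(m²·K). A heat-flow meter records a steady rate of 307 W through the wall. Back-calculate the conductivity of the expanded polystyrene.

Model the wall as resistances in series:
R_inner film = 1/(h_i·A) = 1/(26.3×19.7) = 0.00193 K/W
R_stainless steel = L/(kA) = 0.0043/(15.2×19.7) = 1.436×10^-5 K/W
R_outer film = 1/(h_o·A) = 1/(7.37×19.7) = 0.006888 K/W
Sum of known resistances R_other = 0.008832 K/W
Total R = ΔT/Q = 38/307 = 0.1238 K/W
R_expanded polystyrene = R_total − R_other = 0.1149 K/W
k = L/(R·A) = 0.08/(0.1149×19.7)

k ≈ 0.0353 W/(m·K)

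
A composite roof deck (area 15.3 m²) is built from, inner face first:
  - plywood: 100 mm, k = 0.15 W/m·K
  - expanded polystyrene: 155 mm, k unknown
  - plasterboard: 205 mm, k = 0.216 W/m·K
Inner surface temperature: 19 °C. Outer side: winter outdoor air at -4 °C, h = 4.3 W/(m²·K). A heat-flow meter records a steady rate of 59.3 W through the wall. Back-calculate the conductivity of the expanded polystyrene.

k ≈ 0.0379 W/(m·K)

Using the resistance-network approach (series):
R_plywood = L/(kA) = 0.1/(0.15×15.3) = 0.04357 K/W
R_plasterboard = L/(kA) = 0.205/(0.216×15.3) = 0.06203 K/W
R_outer film = 1/(h_o·A) = 1/(4.3×15.3) = 0.0152 K/W
Sum of known resistances R_other = 0.1208 K/W
Total R = ΔT/Q = 23/59.3 = 0.3879 K/W
R_expanded polystyrene = R_total − R_other = 0.2671 K/W
k = L/(R·A) = 0.155/(0.2671×15.3)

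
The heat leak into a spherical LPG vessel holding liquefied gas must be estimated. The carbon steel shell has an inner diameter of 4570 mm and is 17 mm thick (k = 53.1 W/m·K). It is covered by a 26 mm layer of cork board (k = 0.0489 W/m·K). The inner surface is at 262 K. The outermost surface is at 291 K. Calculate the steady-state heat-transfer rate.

Q ≈ 3670 W

For a spherical shell R = (1/r₁ − 1/r₂)/(4πk); film R = 1/(h·4πr²). In series:
R_carbon steel shell = (1/2.285 − 1/2.302)/(4π×53.1) = 4.843×10^-6 K/W
R_cork board = (1/2.302 − 1/2.328)/(4π×0.0489) = 0.007895 K/W
R_total = 0.0079 K/W
Q = ΔT/R_total = 29/0.0079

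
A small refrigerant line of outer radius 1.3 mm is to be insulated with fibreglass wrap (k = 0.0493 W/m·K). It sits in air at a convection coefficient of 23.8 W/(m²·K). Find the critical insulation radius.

For a cylinder r_cr = k/h = 0.0493/23.8
r_cr = 2.07 mm; since the bare radius (1.3 mm) is below r_cr, adding a thin layer of insulation will *increase* heat loss.

r_cr ≈ 2.07 mm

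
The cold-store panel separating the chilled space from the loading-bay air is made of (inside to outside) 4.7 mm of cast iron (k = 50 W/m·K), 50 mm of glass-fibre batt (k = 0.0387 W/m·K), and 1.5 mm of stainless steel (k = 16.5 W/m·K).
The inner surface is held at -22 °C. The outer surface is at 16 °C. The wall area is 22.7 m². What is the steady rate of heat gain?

Model the wall as resistances in series:
R_cast iron = L/(kA) = 0.0047/(50×22.7) = 4.141×10^-6 K/W
R_glass-fibre batt = L/(kA) = 0.05/(0.0387×22.7) = 0.05692 K/W
R_stainless steel = L/(kA) = 0.0015/(16.5×22.7) = 4.005×10^-6 K/W
R_total = 0.05692 K/W
Q = ΔT / R_total = 38 / 0.05692

Q ≈ 668 W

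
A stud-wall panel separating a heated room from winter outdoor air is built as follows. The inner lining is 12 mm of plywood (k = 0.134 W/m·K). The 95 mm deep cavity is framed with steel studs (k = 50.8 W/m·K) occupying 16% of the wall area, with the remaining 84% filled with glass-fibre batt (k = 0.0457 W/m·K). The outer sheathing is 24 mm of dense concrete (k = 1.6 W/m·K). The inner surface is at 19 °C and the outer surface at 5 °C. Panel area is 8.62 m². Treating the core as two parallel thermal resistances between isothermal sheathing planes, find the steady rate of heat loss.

Q ≈ 1040 W

Sheathing layers in series; stud and cavity paths in parallel between them.
R_inner = 0.012/(0.134×8.62) = 0.01039 K/W
R_stud  = 0.095/(50.8×0.16×8.62) = 0.001356 K/W
R_cav   = 0.095/(0.0457×0.84×8.62) = 0.2871 K/W
1/R_core = 1/R_stud + 1/R_cav → R_core = 0.00135 K/W
R_outer = 0.024/(1.6×8.62) = 0.00174 K/W
R_total = 0.01348 K/W
Q = ΔT/R_total = 14/0.01348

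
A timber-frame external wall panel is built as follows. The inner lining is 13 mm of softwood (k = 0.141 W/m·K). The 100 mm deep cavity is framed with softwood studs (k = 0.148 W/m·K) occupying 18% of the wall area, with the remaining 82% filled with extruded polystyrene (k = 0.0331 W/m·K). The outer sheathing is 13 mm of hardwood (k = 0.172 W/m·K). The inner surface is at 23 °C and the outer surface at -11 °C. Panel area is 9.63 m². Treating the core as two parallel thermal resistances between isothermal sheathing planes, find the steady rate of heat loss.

Sheathing layers in series; stud and cavity paths in parallel between them.
R_inner = 0.013/(0.141×9.63) = 0.009574 K/W
R_stud  = 0.1/(0.148×0.18×9.63) = 0.3898 K/W
R_cav   = 0.1/(0.0331×0.82×9.63) = 0.3826 K/W
1/R_core = 1/R_stud + 1/R_cav → R_core = 0.1931 K/W
R_outer = 0.013/(0.172×9.63) = 0.007849 K/W
R_total = 0.2105 K/W
Q = ΔT/R_total = 34/0.2105

Q ≈ 162 W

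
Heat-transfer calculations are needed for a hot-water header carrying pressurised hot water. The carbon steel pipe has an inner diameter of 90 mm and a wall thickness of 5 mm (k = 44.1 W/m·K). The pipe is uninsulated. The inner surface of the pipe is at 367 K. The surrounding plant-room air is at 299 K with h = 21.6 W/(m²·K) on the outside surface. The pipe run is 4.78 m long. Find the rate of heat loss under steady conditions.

Q ≈ 2200 W

For a radial system each layer contributes R = ln(r_out/r_in)/(2πkL); films add R = 1/(hA).
R_carbon steel pipe wall = ln(50/45)/(2π×44.1×4.78) = 7.955×10^-5 K/W
R_outer film = 1/(h_o·2πr_oL) = 1/(21.6×2π×0.05×4.78) = 0.03083 K/W
R_total = 0.03091 K/W
Q = ΔT/R_total = 68/0.03091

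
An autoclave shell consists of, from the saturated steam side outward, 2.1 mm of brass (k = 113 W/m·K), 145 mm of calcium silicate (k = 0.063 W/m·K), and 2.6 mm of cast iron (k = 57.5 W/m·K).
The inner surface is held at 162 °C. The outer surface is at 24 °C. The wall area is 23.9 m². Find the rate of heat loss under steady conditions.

Q ≈ 1430 W

Treating each layer as a thermal resistance in series:
R_brass = L/(kA) = 0.0021/(113×23.9) = 7.776×10^-7 K/W
R_calcium silicate = L/(kA) = 0.145/(0.063×23.9) = 0.0963 K/W
R_cast iron = L/(kA) = 0.0026/(57.5×23.9) = 1.892×10^-6 K/W
R_total = 0.0963 K/W
Q = ΔT / R_total = 138 / 0.0963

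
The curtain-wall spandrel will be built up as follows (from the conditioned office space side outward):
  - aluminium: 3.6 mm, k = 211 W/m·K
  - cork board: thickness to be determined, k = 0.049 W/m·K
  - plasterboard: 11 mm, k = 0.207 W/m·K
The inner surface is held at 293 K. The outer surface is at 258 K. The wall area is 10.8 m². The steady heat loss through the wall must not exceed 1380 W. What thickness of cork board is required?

L ≈ 10.8 mm

Model the wall as resistances in series:
R_aluminium = L/(kA) = 0.0036/(211×10.8) = 1.58×10^-6 K/W
R_plasterboard = L/(kA) = 0.011/(0.207×10.8) = 0.00492 K/W
Sum of the known resistances R_other = 0.004922 K/W
Required total resistance R_tot = ΔT/Q_allow = 35/1380 = 0.02536 K/W
R_cork board = R_tot − R_other = 0.02044 K/W
L = R·k·A = 0.02044×0.049×10.8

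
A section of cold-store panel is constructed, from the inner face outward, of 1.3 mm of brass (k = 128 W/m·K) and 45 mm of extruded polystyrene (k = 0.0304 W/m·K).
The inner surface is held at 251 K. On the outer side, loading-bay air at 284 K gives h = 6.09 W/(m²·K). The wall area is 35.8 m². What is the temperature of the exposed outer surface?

Using the resistance-network approach (series):
R_brass = L/(kA) = 0.0013/(128×35.8) = 2.837×10^-7 K/W
R_extruded polystyrene = L/(kA) = 0.045/(0.0304×35.8) = 0.04135 K/W
R_outer film = 1/(h_o·A) = 1/(6.09×35.8) = 0.004587 K/W
R_total = 0.04594 K/W;  Q = ΔT/R_total = 33/0.04594 = 718.4 W
T_interface = T_inner + Q·ΣR(inner→interface) = 251 + 718×0.04135

T ≈ 281 K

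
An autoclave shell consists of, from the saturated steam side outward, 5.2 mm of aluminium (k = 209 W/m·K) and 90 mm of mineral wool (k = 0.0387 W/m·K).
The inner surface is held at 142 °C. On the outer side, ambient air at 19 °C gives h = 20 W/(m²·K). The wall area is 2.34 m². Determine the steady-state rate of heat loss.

Q ≈ 121 W

Series thermal resistances:
R_aluminium = L/(kA) = 0.0052/(209×2.34) = 1.063×10^-5 K/W
R_mineral wool = L/(kA) = 0.09/(0.0387×2.34) = 0.9938 K/W
R_outer film = 1/(h_o·A) = 1/(20×2.34) = 0.02137 K/W
R_total = 1.015 K/W
Q = ΔT / R_total = 123 / 1.015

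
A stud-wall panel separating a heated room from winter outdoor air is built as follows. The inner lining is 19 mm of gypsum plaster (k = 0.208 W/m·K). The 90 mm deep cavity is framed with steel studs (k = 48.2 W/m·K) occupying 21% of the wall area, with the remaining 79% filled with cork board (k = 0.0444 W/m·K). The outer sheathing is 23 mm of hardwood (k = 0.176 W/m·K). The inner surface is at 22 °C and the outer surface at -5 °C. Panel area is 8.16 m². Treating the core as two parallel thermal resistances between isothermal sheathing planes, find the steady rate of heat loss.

Q ≈ 954 W

Sheathing layers in series; stud and cavity paths in parallel between them.
R_inner = 0.019/(0.208×8.16) = 0.01119 K/W
R_stud  = 0.09/(48.2×0.21×8.16) = 0.00109 K/W
R_cav   = 0.09/(0.0444×0.79×8.16) = 0.3144 K/W
1/R_core = 1/R_stud + 1/R_cav → R_core = 0.001086 K/W
R_outer = 0.023/(0.176×8.16) = 0.01601 K/W
R_total = 0.0283 K/W
Q = ΔT/R_total = 27/0.0283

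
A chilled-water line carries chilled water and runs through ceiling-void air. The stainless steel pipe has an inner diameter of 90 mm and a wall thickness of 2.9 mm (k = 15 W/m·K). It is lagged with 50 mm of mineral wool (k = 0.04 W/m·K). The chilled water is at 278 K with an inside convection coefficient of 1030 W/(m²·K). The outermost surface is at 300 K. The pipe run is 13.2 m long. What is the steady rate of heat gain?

Q ≈ 102 W

Treating each annulus and film as a series resistance:
R_inner film = 1/(h_i·2πr₁L) = 1/(1030×2π×0.045×13.2) = 2.601×10^-4 K/W
R_stainless steel pipe wall = ln(47.9/45)/(2π×15×13.2) = 5.02×10^-5 K/W
R_mineral wool = ln(97.9/47.9)/(2π×0.04×13.2) = 0.2155 K/W
R_total = 0.2158 K/W
Q = ΔT/R_total = 22/0.2158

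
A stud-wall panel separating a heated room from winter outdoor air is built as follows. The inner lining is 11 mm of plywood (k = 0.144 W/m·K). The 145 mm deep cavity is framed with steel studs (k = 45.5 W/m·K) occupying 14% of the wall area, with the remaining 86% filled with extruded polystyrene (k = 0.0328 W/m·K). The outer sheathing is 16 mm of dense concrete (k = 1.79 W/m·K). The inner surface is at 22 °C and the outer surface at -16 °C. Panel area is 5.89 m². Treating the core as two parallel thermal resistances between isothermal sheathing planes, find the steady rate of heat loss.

Sheathing layers in series; stud and cavity paths in parallel between them.
R_inner = 0.011/(0.144×5.89) = 0.01297 K/W
R_stud  = 0.145/(45.5×0.14×5.89) = 0.003865 K/W
R_cav   = 0.145/(0.0328×0.86×5.89) = 0.8727 K/W
1/R_core = 1/R_stud + 1/R_cav → R_core = 0.003848 K/W
R_outer = 0.016/(1.79×5.89) = 0.001518 K/W
R_total = 0.01833 K/W
Q = ΔT/R_total = 38/0.01833

Q ≈ 2070 W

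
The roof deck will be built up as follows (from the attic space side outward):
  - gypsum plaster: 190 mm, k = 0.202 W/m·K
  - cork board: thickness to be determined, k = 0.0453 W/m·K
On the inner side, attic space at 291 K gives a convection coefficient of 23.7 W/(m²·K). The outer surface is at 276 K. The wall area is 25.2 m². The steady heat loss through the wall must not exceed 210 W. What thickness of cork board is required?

Series thermal resistances:
R_inner film = 1/(h_i·A) = 1/(23.7×25.2) = 0.001674 K/W
R_gypsum plaster = L/(kA) = 0.19/(0.202×25.2) = 0.03733 K/W
Sum of the known resistances R_other = 0.039 K/W
Required total resistance R_tot = ΔT/Q_allow = 15/210 = 0.07143 K/W
R_cork board = R_tot − R_other = 0.03243 K/W
L = R·k·A = 0.03243×0.0453×25.2

L ≈ 37 mm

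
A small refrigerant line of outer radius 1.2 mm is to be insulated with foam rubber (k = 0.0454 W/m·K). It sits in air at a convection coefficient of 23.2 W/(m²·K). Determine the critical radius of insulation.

For a cylinder r_cr = k/h = 0.0454/23.2
r_cr = 1.96 mm; since the bare radius (1.2 mm) is below r_cr, adding a thin layer of insulation will *increase* heat loss.

r_cr ≈ 1.96 mm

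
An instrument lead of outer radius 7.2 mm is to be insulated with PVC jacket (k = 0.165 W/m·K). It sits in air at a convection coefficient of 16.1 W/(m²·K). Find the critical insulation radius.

For a cylinder r_cr = k/h = 0.165/16.1
r_cr = 10.2 mm; since the bare radius (7.2 mm) is below r_cr, adding a thin layer of insulation will *increase* heat loss.

r_cr ≈ 10.2 mm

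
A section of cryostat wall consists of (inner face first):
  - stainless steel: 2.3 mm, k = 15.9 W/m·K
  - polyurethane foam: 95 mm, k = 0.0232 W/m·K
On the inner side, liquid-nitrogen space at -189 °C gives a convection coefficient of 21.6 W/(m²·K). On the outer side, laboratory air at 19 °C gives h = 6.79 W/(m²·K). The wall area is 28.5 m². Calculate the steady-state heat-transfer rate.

Model the wall as resistances in series:
R_inner film = 1/(h_i·A) = 1/(21.6×28.5) = 0.001624 K/W
R_stainless steel = L/(kA) = 0.0023/(15.9×28.5) = 5.076×10^-6 K/W
R_polyurethane foam = L/(kA) = 0.095/(0.0232×28.5) = 0.1437 K/W
R_outer film = 1/(h_o·A) = 1/(6.79×28.5) = 0.005168 K/W
R_total = 0.1505 K/W
Q = ΔT / R_total = 208 / 0.1505

Q ≈ 1380 W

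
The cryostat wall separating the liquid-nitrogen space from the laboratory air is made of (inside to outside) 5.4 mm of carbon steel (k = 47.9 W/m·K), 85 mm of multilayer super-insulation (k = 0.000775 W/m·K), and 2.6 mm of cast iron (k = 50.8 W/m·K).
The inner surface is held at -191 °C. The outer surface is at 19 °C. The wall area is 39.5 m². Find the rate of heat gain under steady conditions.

Q ≈ 75.6 W

Series thermal resistances:
R_carbon steel = L/(kA) = 0.0054/(47.9×39.5) = 2.854×10^-6 K/W
R_multilayer super-insulation = L/(kA) = 0.085/(0.000775×39.5) = 2.777 K/W
R_cast iron = L/(kA) = 0.0026/(50.8×39.5) = 1.296×10^-6 K/W
R_total = 2.777 K/W
Q = ΔT / R_total = 210 / 2.777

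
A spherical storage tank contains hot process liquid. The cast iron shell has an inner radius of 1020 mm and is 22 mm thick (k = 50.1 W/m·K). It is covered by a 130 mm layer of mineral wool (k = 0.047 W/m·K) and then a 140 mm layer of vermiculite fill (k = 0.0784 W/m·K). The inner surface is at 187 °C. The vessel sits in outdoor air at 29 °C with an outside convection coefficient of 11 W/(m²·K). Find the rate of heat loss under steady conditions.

Q ≈ 571 W

Spherical conduction: R = (1/r_in − 1/r_out)/(4πk) per layer; series-sum.
R_cast iron shell = (1/1.02 − 1/1.042)/(4π×50.1) = 3.288×10^-5 K/W
R_mineral wool = (1/1.042 − 1/1.172)/(4π×0.047) = 0.1802 K/W
R_vermiculite fill = (1/1.172 − 1/1.312)/(4π×0.0784) = 0.09241 K/W
R_outer film = 1/(h·4πr_o²) = 1/(11×4π×1.312²) = 0.004203 K/W
R_total = 0.2769 K/W
Q = ΔT/R_total = 158/0.2769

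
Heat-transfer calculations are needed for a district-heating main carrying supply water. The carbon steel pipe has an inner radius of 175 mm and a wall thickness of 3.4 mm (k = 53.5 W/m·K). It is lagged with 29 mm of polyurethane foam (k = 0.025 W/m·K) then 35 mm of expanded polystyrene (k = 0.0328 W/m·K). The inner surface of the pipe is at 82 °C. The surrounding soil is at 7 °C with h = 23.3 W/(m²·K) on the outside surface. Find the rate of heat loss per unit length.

For a radial system each layer contributes R = ln(r_out/r_in)/(2πkL); films add R = 1/(hA).
R_carbon steel pipe wall = ln(178.4/175)/(2π×53.5×1) = 5.724×10^-5 K/W
R_polyurethane foam = ln(207.4/178.4)/(2π×0.025×1) = 0.9589 K/W
R_expanded polystyrene = ln(242.4/207.4)/(2π×0.0328×1) = 0.7567 K/W
R_outer film = 1/(h_o·2πr_oL) = 1/(23.3×2π×0.2424×1) = 0.02818 K/W
R_total = 1.744 K/W
Q = ΔT/R_total = 75/1.744

q′ ≈ 43 W/m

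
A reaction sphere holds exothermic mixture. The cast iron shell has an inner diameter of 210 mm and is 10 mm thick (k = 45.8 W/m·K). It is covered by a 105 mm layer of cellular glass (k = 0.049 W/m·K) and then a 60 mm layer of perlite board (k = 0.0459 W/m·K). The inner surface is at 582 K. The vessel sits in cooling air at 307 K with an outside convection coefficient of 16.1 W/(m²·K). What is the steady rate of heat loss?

Q ≈ 32.4 W

Radial (spherical) resistances in series:
R_cast iron shell = (1/0.105 − 1/0.115)/(4π×45.8) = 0.001439 K/W
R_cellular glass = (1/0.115 − 1/0.22)/(4π×0.049) = 6.74 K/W
R_perlite board = (1/0.22 − 1/0.28)/(4π×0.0459) = 1.689 K/W
R_outer film = 1/(h·4πr_o²) = 1/(16.1×4π×0.28²) = 0.06304 K/W
R_total = 8.493 K/W
Q = ΔT/R_total = 275/8.493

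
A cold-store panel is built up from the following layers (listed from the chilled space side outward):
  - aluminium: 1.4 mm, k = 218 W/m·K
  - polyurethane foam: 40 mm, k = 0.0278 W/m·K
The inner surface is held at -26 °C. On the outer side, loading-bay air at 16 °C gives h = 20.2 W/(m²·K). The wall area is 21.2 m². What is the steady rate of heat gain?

Treating each layer as a thermal resistance in series:
R_aluminium = L/(kA) = 0.0014/(218×21.2) = 3.029×10^-7 K/W
R_polyurethane foam = L/(kA) = 0.04/(0.0278×21.2) = 0.06787 K/W
R_outer film = 1/(h_o·A) = 1/(20.2×21.2) = 0.002335 K/W
R_total = 0.07021 K/W
Q = ΔT / R_total = 42 / 0.07021

Q ≈ 598 W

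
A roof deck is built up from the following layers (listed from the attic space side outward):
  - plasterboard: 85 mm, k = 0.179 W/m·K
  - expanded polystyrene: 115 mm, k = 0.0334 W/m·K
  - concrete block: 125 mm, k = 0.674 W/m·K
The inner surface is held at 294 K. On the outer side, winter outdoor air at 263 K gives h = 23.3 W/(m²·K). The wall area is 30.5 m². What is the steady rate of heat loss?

Q ≈ 228 W

Series thermal resistances:
R_plasterboard = L/(kA) = 0.085/(0.179×30.5) = 0.01557 K/W
R_expanded polystyrene = L/(kA) = 0.115/(0.0334×30.5) = 0.1129 K/W
R_concrete block = L/(kA) = 0.125/(0.674×30.5) = 0.006081 K/W
R_outer film = 1/(h_o·A) = 1/(23.3×30.5) = 0.001407 K/W
R_total = 0.1359 K/W
Q = ΔT / R_total = 31 / 0.1359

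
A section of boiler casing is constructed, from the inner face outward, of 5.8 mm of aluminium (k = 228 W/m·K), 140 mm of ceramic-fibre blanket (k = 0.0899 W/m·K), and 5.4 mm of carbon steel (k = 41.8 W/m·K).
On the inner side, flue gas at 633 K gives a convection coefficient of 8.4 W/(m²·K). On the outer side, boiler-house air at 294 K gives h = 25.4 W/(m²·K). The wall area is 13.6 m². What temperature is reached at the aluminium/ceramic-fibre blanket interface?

Thermal resistances in series:
R_inner film = 1/(h_i·A) = 1/(8.4×13.6) = 0.008754 K/W
R_aluminium = L/(kA) = 0.0058/(228×13.6) = 1.87×10^-6 K/W
R_ceramic-fibre blanket = L/(kA) = 0.14/(0.0899×13.6) = 0.1145 K/W
R_carbon steel = L/(kA) = 0.0054/(41.8×13.6) = 9.499×10^-6 K/W
R_outer film = 1/(h_o·A) = 1/(25.4×13.6) = 0.002895 K/W
R_total = 0.1262 K/W;  Q = ΔT/R_total = 339/0.1262 = 2687 W
T_interface = T_inner − Q·ΣR(inner→interface) = 633 − 2690×0.008755

T ≈ 609 K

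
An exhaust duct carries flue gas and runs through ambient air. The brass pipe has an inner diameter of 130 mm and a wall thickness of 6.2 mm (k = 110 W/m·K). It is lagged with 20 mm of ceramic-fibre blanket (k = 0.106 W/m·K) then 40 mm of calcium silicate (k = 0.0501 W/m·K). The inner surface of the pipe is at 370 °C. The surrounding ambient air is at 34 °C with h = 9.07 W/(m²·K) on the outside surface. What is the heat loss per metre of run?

Treating each annulus and film as a series resistance:
R_brass pipe wall = ln(71.2/65)/(2π×110×1) = 1.318×10^-4 K/W
R_ceramic-fibre blanket = ln(91.2/71.2)/(2π×0.106×1) = 0.3717 K/W
R_calcium silicate = ln(131.2/91.2)/(2π×0.0501×1) = 1.155 K/W
R_outer film = 1/(h_o·2πr_oL) = 1/(9.07×2π×0.1312×1) = 0.1337 K/W
R_total = 1.661 K/W
Q = ΔT/R_total = 336/1.661

q′ ≈ 202 W/m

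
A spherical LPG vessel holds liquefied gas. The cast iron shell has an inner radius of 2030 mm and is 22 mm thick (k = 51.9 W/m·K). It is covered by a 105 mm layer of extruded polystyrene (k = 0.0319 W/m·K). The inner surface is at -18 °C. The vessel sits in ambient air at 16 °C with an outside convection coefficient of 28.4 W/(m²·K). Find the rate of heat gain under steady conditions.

Radial (spherical) resistances in series:
R_cast iron shell = (1/2.03 − 1/2.052)/(4π×51.9) = 8.098×10^-6 K/W
R_extruded polystyrene = (1/2.052 − 1/2.157)/(4π×0.0319) = 0.05918 K/W
R_outer film = 1/(h·4πr_o²) = 1/(28.4×4π×2.157²) = 6.022×10^-4 K/W
R_total = 0.05979 K/W
Q = ΔT/R_total = 34/0.05979

Q ≈ 569 W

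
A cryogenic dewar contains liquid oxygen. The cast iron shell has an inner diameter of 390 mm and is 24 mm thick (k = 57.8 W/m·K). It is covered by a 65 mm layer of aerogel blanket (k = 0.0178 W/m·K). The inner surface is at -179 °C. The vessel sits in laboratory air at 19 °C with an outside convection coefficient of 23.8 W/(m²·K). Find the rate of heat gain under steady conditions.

Q ≈ 42 W

Each spherical layer contributes R = (1/r_i − 1/r_o)/(4πk):
R_cast iron shell = (1/0.195 − 1/0.219)/(4π×57.8) = 7.737×10^-4 K/W
R_aerogel blanket = (1/0.219 − 1/0.284)/(4π×0.0178) = 4.672 K/W
R_outer film = 1/(h·4πr_o²) = 1/(23.8×4π×0.284²) = 0.04145 K/W
R_total = 4.714 K/W
Q = ΔT/R_total = 198/4.714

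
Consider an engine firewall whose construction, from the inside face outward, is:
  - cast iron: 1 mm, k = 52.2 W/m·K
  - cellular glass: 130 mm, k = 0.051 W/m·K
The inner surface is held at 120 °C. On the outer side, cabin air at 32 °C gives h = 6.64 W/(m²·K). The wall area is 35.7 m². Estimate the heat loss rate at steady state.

Q ≈ 1160 W

Series thermal resistances:
R_cast iron = L/(kA) = 0.001/(52.2×35.7) = 5.366×10^-7 K/W
R_cellular glass = L/(kA) = 0.13/(0.051×35.7) = 0.0714 K/W
R_outer film = 1/(h_o·A) = 1/(6.64×35.7) = 0.004219 K/W
R_total = 0.07562 K/W
Q = ΔT / R_total = 88 / 0.07562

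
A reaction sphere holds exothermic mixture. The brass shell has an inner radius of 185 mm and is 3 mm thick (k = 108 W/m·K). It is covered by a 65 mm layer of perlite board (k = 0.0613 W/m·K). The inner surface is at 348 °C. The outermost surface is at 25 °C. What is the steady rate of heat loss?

Radial (spherical) resistances in series:
R_brass shell = (1/0.185 − 1/0.188)/(4π×108) = 6.356×10^-5 K/W
R_perlite board = (1/0.188 − 1/0.253)/(4π×0.0613) = 1.774 K/W
R_total = 1.774 K/W
Q = ΔT/R_total = 323/1.774

Q ≈ 182 W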